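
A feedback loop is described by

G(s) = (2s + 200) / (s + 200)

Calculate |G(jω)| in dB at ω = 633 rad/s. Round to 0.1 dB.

5.7 dB

Substitute s = j633:
Numerator: 2(j633) + 200 = 200 + j1266
Denominator: (j633) + 200 = 200 + j633
|N| = √(200² + 1266²) ≈ 1281.7, ∠N ≈ 81.02°
|D| = √(200² + 633²) ≈ 663.84, ∠D ≈ 72.47°
|G| = 1281.7 / 663.84 ≈ 1.9307
Gain = 20 log₁₀(1.9307) ≈ 5.71 dB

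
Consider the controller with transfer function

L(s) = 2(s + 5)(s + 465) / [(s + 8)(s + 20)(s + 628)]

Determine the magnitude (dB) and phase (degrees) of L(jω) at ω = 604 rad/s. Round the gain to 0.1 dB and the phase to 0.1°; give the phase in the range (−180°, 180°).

-50.8 dB, -79.3°

At s = jω = j604:
zero (s+5): 5 + j604 → |·| = √(5²+604²) = √364841 ≈ 604.02, ∠ = arctan(604/5) ≈ 89.53°
zero (s+465): 465 + j604 → |·| = √(465²+604²) = √581041 ≈ 762.26, ∠ = arctan(604/465) ≈ 52.41°
pole (s+8): 8 + j604 → |·| = √(8²+604²) = √364880 ≈ 604.05, ∠ = arctan(604/8) ≈ 89.24°
pole (s+20): 20 + j604 → |·| = √(20²+604²) = √365216 ≈ 604.33, ∠ = arctan(604/20) ≈ 88.10°
pole (s+628): 628 + j604 → |·| = √(628²+604²) = √759200 ≈ 871.32, ∠ = arctan(604/628) ≈ 43.88°
|L| = 2 · 4.6042e+05 / 3.1807e+08 ≈ 0.0028951
Gain = 20 log₁₀(0.0028951) ≈ -50.77 dB
∠L = 141.94° − 221.22° = -79.28°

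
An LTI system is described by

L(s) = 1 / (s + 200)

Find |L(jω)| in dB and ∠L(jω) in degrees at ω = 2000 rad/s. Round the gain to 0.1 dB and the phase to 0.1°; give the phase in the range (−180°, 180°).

-66.1 dB, -84.3°

Substitute s = j2000:
Numerator: 1 = 1 + j0
Denominator: (j2000) + 200 = 200 + j2000
|N| = √(1² + 0²) ≈ 1, ∠N ≈ 0.00°
|D| = √(200² + 2000²) ≈ 2010, ∠D ≈ 84.29°
|L| = 1 / 2010 ≈ 0.00049751
Gain = 20 log₁₀(0.00049751) ≈ -66.06 dB
∠L = 0.00° − 84.29° = -84.29°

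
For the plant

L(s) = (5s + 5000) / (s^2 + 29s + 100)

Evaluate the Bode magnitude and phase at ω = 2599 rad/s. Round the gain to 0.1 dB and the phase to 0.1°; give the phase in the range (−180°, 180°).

Substitute s = j2599:
Numerator: 5(j2599) + 5000 = 5000 + j12995
Denominator: (j2599)^2 + 29(j2599) + 100 = -6754701 + j75371
|N| = √(5000² + 12995²) ≈ 13924, ∠N ≈ 68.96°
|D| = √(6754701² + 75371²) ≈ 6.7551e+06, ∠D ≈ 179.36°
|L| = 13924 / 6.7551e+06 ≈ 0.0020613
Gain = 20 log₁₀(0.0020613) ≈ -53.72 dB
∠L = 68.96° − 179.36° = -110.40°

-53.7 dB, -110.4°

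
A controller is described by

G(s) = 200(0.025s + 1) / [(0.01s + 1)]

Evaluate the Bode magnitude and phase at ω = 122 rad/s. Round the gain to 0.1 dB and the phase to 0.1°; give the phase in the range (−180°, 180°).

At ω = 122 rad/s:
zero (1 + j122·0.025) = 1 + j3.05 → |·| ≈ 3.2098, ∠ ≈ 71.85°
pole (1 + j122·0.01) = 1 + j1.22 → |·| ≈ 1.5775, ∠ ≈ 50.66°
|G| = 200 · 3.2098 / (1.5775) ≈ 406.95
Gain = 20 log₁₀(406.95) ≈ 52.19 dB
∠G = (71.85°) − (50.66°) = 21.19°

52.2 dB, 21.2°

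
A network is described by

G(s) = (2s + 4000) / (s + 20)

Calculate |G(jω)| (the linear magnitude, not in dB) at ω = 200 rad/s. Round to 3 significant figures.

Substitute s = j200:
Numerator: 2(j200) + 4000 = 4000 + j400
Denominator: (j200) + 20 = 20 + j200
|N| = √(4000² + 400²) ≈ 4020, ∠N ≈ 5.71°
|D| = √(20² + 200²) ≈ 201, ∠D ≈ 84.29°
|G| = 4020 / 201 ≈ 20

20.0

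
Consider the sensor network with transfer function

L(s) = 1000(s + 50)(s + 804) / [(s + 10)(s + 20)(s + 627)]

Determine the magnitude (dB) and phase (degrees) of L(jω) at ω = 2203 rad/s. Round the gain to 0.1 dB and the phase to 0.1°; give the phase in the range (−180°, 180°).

-6.7 dB, -94.7°

At s = jω = j2203:
zero (s+50): 50 + j2203 → |·| = √(50²+2203²) = √4855709 ≈ 2203.6, ∠ = arctan(2203/50) ≈ 88.70°
zero (s+804): 804 + j2203 → |·| = √(804²+2203²) = √5499625 ≈ 2345.1, ∠ = arctan(2203/804) ≈ 69.95°
pole (s+10): 10 + j2203 → |·| = √(10²+2203²) = √4853309 ≈ 2203, ∠ = arctan(2203/10) ≈ 89.74°
pole (s+20): 20 + j2203 → |·| = √(20²+2203²) = √4853609 ≈ 2203.1, ∠ = arctan(2203/20) ≈ 89.48°
pole (s+627): 627 + j2203 → |·| = √(627²+2203²) = √5246338 ≈ 2290.5, ∠ = arctan(2203/627) ≈ 74.11°
|L| = 1000 · 5.1677e+06 / 1.1117e+10 ≈ 0.46485
Gain = 20 log₁₀(0.46485) ≈ -6.65 dB
∠L = 158.65° − 253.33° = -94.68°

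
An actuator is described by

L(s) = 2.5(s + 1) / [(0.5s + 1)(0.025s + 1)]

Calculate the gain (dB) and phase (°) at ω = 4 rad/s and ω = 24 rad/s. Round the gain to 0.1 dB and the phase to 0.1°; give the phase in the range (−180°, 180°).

At ω = 4 rad/s:
zero (1 + j4·1) = 1 + j4 → |·| ≈ 4.1231, ∠ ≈ 75.96°
pole (1 + j4·0.5) = 1 + j2 → |·| ≈ 2.2361, ∠ ≈ 63.43°
pole (1 + j4·0.025) = 1 + j0.1 → |·| ≈ 1.005, ∠ ≈ 5.71°
|L| = 2.5 · 4.1231 / (2.2361 · 1.005) ≈ 4.5868
Gain = 20 log₁₀(4.5868) ≈ 13.23 dB
∠L = (75.96°) − (63.43° + 5.71°) = 6.82°

At ω = 24 rad/s:
zero (1 + j24·1) = 1 + j24 → |·| ≈ 24.021, ∠ ≈ 87.61°
pole (1 + j24·0.5) = 1 + j12 → |·| ≈ 12.042, ∠ ≈ 85.24°
pole (1 + j24·0.025) = 1 + j0.6 → |·| ≈ 1.1662, ∠ ≈ 30.96°
|L| = 2.5 · 24.021 / (12.042 · 1.1662) ≈ 4.2762
Gain = 20 log₁₀(4.2762) ≈ 12.62 dB
∠L = (87.61°) − (85.24° + 30.96°) = -28.59°

ω = 4: 13.2 dB, 6.8°; ω = 24: 12.6 dB, -28.6°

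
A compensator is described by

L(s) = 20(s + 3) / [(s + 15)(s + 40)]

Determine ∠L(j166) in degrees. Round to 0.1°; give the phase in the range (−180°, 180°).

-72.3°

At s = jω = j166:
zero (s+3): 3 + j166 → |·| = √(3²+166²) = √27565 ≈ 166.03, ∠ = arctan(166/3) ≈ 88.96°
pole (s+15): 15 + j166 → |·| = √(15²+166²) = √27781 ≈ 166.68, ∠ = arctan(166/15) ≈ 84.84°
pole (s+40): 40 + j166 → |·| = √(40²+166²) = √29156 ≈ 170.75, ∠ = arctan(166/40) ≈ 76.45°
∠L = 88.96° − 161.29° = -72.33°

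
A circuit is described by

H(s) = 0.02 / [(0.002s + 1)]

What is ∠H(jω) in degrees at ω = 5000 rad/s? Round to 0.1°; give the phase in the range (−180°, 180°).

-84.3°

At ω = 5000 rad/s:
pole (1 + j5000·0.002) = 1 + j10 → |·| ≈ 10.05, ∠ ≈ 84.29°
∠H = (0°) − (84.29°) = -84.29°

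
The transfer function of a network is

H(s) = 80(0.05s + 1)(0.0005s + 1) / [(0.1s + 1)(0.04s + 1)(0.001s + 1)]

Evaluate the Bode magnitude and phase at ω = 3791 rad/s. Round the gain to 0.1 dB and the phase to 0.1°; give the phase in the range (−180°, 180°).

-16.8 dB, -102.8°

At ω = 3791 rad/s:
zero (1 + j3791·0.05) = 1 + j189.55 → |·| ≈ 189.55, ∠ ≈ 89.70°
zero (1 + j3791·0.0005) = 1 + j1.8955 → |·| ≈ 2.1431, ∠ ≈ 62.19°
pole (1 + j3791·0.1) = 1 + j379.1 → |·| ≈ 379.1, ∠ ≈ 89.85°
pole (1 + j3791·0.04) = 1 + j151.64 → |·| ≈ 151.64, ∠ ≈ 89.62°
pole (1 + j3791·0.001) = 1 + j3.791 → |·| ≈ 3.9207, ∠ ≈ 75.22°
|H| = 80 · 189.55 · 2.1431 / (379.1 · 151.64 · 3.9207) ≈ 0.14419
Gain = 20 log₁₀(0.14419) ≈ -16.82 dB
∠H = (89.70° + 62.19°) − (89.85° + 89.62° + 75.22°) = -102.80°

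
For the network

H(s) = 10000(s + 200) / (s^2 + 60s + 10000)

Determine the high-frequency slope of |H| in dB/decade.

Each pole contributes −20 dB/decade at high frequency; each zero contributes +20 dB/decade.
Net: 1 zero(s) − 2 pole(s) → -20 dB/decade.

-20 dB/decade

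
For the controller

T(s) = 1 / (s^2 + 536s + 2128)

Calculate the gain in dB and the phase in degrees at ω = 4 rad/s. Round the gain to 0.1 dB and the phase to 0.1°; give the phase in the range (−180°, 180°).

Substitute s = j4:
Numerator: 1 = 1 + j0
Denominator: (j4)^2 + 536(j4) + 2128 = 2112 + j2144
|N| = √(1² + 0²) ≈ 1, ∠N ≈ 0.00°
|D| = √(2112² + 2144²) ≈ 3009.5, ∠D ≈ 45.43°
|T| = 1 / 3009.5 ≈ 0.00033228
Gain = 20 log₁₀(0.00033228) ≈ -69.57 dB
∠T = 0.00° − 45.43° = -45.43°

-69.6 dB, -45.4°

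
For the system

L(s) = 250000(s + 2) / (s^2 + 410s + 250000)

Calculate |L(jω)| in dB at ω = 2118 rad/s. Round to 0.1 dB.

41.8 dB

At s = jω = j2118:
zero (s+2): 2 + j2118 → |·| = √(2²+2118²) = √4485928 ≈ 2118, ∠ = arctan(2118/2) ≈ 89.95°
quadratic: (j2118)² + 410·j2118 + 250000 = -4235924 + j868380 → |·| ≈ 4.324e+06, ∠ ≈ 168.41°
|L| = 250000 · 2118 / 4.324e+06 ≈ 122.46
Gain = 20 log₁₀(122.46) ≈ 41.76 dB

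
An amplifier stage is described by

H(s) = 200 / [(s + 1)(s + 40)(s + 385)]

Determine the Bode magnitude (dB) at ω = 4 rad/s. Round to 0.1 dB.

At s = jω = j4:
pole (s+1): 1 + j4 → |·| = √(1²+4²) = √17 ≈ 4.1231, ∠ = arctan(4/1) ≈ 75.96°
pole (s+40): 40 + j4 → |·| = √(40²+4²) = √1616 ≈ 40.2, ∠ = arctan(4/40) ≈ 5.71°
pole (s+385): 385 + j4 → |·| = √(385²+4²) = √148241 ≈ 385.02, ∠ = arctan(4/385) ≈ 0.60°
|H| = 200 / 63817 ≈ 0.003134
Gain = 20 log₁₀(0.003134) ≈ -50.08 dB

-50.1 dB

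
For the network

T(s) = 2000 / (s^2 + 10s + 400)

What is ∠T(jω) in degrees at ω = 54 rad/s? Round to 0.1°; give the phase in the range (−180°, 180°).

At s = jω = j54:
quadratic: (j54)² + 10·j54 + 400 = -2516 + j540 → |·| ≈ 2573.3, ∠ ≈ 167.89°
∠T = 0.00° − 167.89° = -167.89°

-167.9°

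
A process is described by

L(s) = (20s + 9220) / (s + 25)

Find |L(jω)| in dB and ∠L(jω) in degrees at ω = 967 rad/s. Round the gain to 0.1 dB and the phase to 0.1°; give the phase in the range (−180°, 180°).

Substitute s = j967:
Numerator: 20(j967) + 9220 = 9220 + j19340
Denominator: (j967) + 25 = 25 + j967
|N| = √(9220² + 19340²) ≈ 21425, ∠N ≈ 64.51°
|D| = √(25² + 967²) ≈ 967.32, ∠D ≈ 88.52°
|L| = 21425 / 967.32 ≈ 22.149
Gain = 20 log₁₀(22.149) ≈ 26.91 dB
∠L = 64.51° − 88.52° = -24.01°

26.9 dB, -24.0°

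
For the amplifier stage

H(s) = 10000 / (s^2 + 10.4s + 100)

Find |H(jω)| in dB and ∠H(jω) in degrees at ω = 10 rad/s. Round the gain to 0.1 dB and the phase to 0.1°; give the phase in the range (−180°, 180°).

39.7 dB, -90.0°

At s = jω = j10:
quadratic: (j10)² + 10.4·j10 + 100 = 0 + j104 → |·| ≈ 104, ∠ ≈ 90.00°
|H| = 10000 / 104 ≈ 96.154
Gain = 20 log₁₀(96.154) ≈ 39.66 dB
∠H = 0.00° − 90.00° = -90.00°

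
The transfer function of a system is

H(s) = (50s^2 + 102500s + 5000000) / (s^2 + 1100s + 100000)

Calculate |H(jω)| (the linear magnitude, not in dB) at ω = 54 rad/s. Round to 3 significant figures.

64.7

Substitute s = j54:
Numerator: 50(j54)^2 + 102500(j54) + 5000000 = 4854200 + j5535000
Denominator: (j54)^2 + 1100(j54) + 100000 = 97084 + j59400
|N| = √(4854200² + 5535000²) ≈ 7.362e+06, ∠N ≈ 48.75°
|D| = √(97084² + 59400²) ≈ 1.1381e+05, ∠D ≈ 31.46°
|H| = 7.362e+06 / 1.1381e+05 ≈ 64.687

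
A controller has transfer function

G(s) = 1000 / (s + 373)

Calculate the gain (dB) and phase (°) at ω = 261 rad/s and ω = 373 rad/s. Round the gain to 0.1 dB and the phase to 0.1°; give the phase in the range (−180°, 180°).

ω = 261: 6.8 dB, -35.0°; ω = 373: 5.6 dB, -45.0°

Substitute s = j261:
Numerator: 1000 = 1000 + j0
Denominator: (j261) + 373 = 373 + j261
|N| = √(1000² + 0²) ≈ 1000, ∠N ≈ 0.00°
|D| = √(373² + 261²) ≈ 455.25, ∠D ≈ 34.98°
|G| = 1000 / 455.25 ≈ 2.1966
Gain = 20 log₁₀(2.1966) ≈ 6.84 dB
∠G = 0.00° − 34.98° = -34.98°

Substitute s = j373:
Numerator: 1000 = 1000 + j0
Denominator: (j373) + 373 = 373 + j373
|N| = √(1000² + 0²) ≈ 1000, ∠N ≈ 0.00°
|D| = √(373² + 373²) ≈ 527.5, ∠D ≈ 45.00°
|G| = 1000 / 527.5 ≈ 1.8957
Gain = 20 log₁₀(1.8957) ≈ 5.56 dB
∠G = 0.00° − 45.00° = -45.00°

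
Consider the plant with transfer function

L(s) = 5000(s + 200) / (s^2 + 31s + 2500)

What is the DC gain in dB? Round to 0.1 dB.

L(0) = 5000·200 / 2500 = 400
20 log₁₀(400) ≈ 52.04 dB

52.0 dB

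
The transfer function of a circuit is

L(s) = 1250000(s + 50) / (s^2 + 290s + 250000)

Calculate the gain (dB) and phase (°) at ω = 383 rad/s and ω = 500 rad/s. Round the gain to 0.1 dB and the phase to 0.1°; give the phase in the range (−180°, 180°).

ω = 383: 70.1 dB, 35.5°; ω = 500: 72.7 dB, -5.7°

At s = jω = j383:
zero (s+50): 50 + j383 → |·| = √(50²+383²) = √149189 ≈ 386.25, ∠ = arctan(383/50) ≈ 82.56°
quadratic: (j383)² + 290·j383 + 250000 = 103311 + j111070 → |·| ≈ 1.5169e+05, ∠ ≈ 47.07°
|L| = 1250000 · 386.25 / 1.5169e+05 ≈ 3182.9
Gain = 20 log₁₀(3182.9) ≈ 70.06 dB
∠L = 82.56° − 47.07° = 35.49°

At s = jω = j500:
zero (s+50): 50 + j500 → |·| = √(50²+500²) = √252500 ≈ 502.49, ∠ = arctan(500/50) ≈ 84.29°
quadratic: (j500)² + 290·j500 + 250000 = 0 + j145000 → |·| ≈ 1.45e+05, ∠ ≈ 90.00°
|L| = 1250000 · 502.49 / 1.45e+05 ≈ 4331.8
Gain = 20 log₁₀(4331.8) ≈ 72.73 dB
∠L = 84.29° − 90.00° = -5.71°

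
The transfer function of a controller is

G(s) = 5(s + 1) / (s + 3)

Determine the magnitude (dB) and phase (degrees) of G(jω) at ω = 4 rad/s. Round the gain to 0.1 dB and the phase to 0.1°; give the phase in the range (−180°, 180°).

At s = jω = j4:
zero (s+1): 1 + j4 → |·| = √(1²+4²) = √17 ≈ 4.1231, ∠ = arctan(4/1) ≈ 75.96°
pole (s+3): 3 + j4 → |·| = √(3²+4²) = √25 ≈ 5, ∠ = arctan(4/3) ≈ 53.13°
|G| = 5 · 4.1231 / 5 ≈ 4.1231
Gain = 20 log₁₀(4.1231) ≈ 12.30 dB
∠G = 75.96° − 53.13° = 22.83°

12.3 dB, 22.8°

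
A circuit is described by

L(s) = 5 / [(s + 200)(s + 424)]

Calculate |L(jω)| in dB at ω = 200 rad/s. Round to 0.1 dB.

-88.5 dB

At s = jω = j200:
pole (s+200): 200 + j200 → |·| = √(200²+200²) = √80000 ≈ 282.84, ∠ = arctan(200/200) ≈ 45.00°
pole (s+424): 424 + j200 → |·| = √(424²+200²) = √219776 ≈ 468.8, ∠ = arctan(200/424) ≈ 25.25°
|L| = 5 / 1.326e+05 ≈ 3.7707e-05
Gain = 20 log₁₀(3.7707e-05) ≈ -88.47 dB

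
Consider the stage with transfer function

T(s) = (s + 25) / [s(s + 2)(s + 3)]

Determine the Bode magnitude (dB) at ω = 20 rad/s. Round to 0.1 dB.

-48.1 dB

At s = jω = j20:
zero (s+25): 25 + j20 → |·| = √(25²+20²) = √1025 ≈ 32.016, ∠ = arctan(20/25) ≈ 38.66°
pole (s+2): 2 + j20 → |·| = √(2²+20²) = √404 ≈ 20.1, ∠ = arctan(20/2) ≈ 84.29°
pole (s+3): 3 + j20 → |·| = √(3²+20²) = √409 ≈ 20.224, ∠ = arctan(20/3) ≈ 81.47°
pole at origin: |s| = 20, ∠ = 90.00° (in denominator)
|T| = 1 · 32.016 / 8130 ≈ 0.003938
Gain = 20 log₁₀(0.003938) ≈ -48.09 dB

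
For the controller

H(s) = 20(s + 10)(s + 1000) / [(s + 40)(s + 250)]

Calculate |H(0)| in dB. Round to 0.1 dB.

26.0 dB

H(0) = 20·10·1000 / (40·250) = 20
20 log₁₀(20) ≈ 26.02 dB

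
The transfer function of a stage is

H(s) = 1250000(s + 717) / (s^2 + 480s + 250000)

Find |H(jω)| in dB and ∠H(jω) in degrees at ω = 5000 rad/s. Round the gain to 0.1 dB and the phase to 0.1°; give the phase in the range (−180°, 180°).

At s = jω = j5000:
zero (s+717): 717 + j5000 → |·| = √(717²+5000²) = √25514089 ≈ 5051.1, ∠ = arctan(5000/717) ≈ 81.84°
quadratic: (j5000)² + 480·j5000 + 250000 = -24750000 + j2400000 → |·| ≈ 2.4866e+07, ∠ ≈ 174.46°
|H| = 1250000 · 5051.1 / 2.4866e+07 ≈ 253.92
Gain = 20 log₁₀(253.92) ≈ 48.09 dB
∠H = 81.84° − 174.46° = -92.62°

48.1 dB, -92.6°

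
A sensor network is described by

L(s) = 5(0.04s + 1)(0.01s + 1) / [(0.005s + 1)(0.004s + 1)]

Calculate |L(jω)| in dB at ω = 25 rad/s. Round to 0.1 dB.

17.1 dB

At ω = 25 rad/s:
zero (1 + j25·0.04) = 1 + j1 → |·| ≈ 1.4142, ∠ ≈ 45.00°
zero (1 + j25·0.01) = 1 + j0.25 → |·| ≈ 1.0308, ∠ ≈ 14.04°
pole (1 + j25·0.005) = 1 + j0.125 → |·| ≈ 1.0078, ∠ ≈ 7.13°
pole (1 + j25·0.004) = 1 + j0.1 → |·| ≈ 1.005, ∠ ≈ 5.71°
|L| = 5 · 1.4142 · 1.0308 / (1.0078 · 1.005) ≈ 7.1964
Gain = 20 log₁₀(7.1964) ≈ 17.14 dB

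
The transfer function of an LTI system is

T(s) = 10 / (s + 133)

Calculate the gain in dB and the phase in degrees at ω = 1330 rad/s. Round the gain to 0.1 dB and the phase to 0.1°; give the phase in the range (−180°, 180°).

At s = jω = j1330:
pole (s+133): 133 + j1330 → |·| = √(133²+1330²) = √1786589 ≈ 1336.6, ∠ = arctan(1330/133) ≈ 84.29°
|T| = 10 / 1336.6 ≈ 0.0074817
Gain = 20 log₁₀(0.0074817) ≈ -42.52 dB
∠T = 0.00° − 84.29° = -84.29°

-42.5 dB, -84.3°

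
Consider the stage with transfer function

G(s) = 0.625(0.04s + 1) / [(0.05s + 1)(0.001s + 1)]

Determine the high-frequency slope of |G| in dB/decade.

Each pole contributes −20 dB/decade at high frequency; each zero contributes +20 dB/decade.
Net: 1 zero(s) − 2 pole(s) → -20 dB/decade.

-20 dB/decade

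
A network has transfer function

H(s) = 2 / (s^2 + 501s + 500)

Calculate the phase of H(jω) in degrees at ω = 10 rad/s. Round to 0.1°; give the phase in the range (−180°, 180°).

Substitute s = j10:
Numerator: 2 = 2 + j0
Denominator: (j10)^2 + 501(j10) + 500 = 400 + j5010
|N| = √(2² + 0²) ≈ 2, ∠N ≈ 0.00°
|D| = √(400² + 5010²) ≈ 5025.9, ∠D ≈ 85.44°
∠H = 0.00° − 85.44° = -85.44°

-85.4°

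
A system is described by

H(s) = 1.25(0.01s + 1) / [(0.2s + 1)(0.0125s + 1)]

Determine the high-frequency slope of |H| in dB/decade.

Each pole contributes −20 dB/decade at high frequency; each zero contributes +20 dB/decade.
Net: 1 zero(s) − 2 pole(s) → -20 dB/decade.

-20 dB/decade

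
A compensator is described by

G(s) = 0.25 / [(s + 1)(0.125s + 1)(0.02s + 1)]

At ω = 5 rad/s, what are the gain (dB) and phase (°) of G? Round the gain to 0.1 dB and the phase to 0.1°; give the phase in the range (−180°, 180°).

-27.7 dB, -116.4°

At ω = 5 rad/s:
pole (1 + j5·1) = 1 + j5 → |·| ≈ 5.099, ∠ ≈ 78.69°
pole (1 + j5·0.125) = 1 + j0.625 → |·| ≈ 1.1792, ∠ ≈ 32.01°
pole (1 + j5·0.02) = 1 + j0.1 → |·| ≈ 1.005, ∠ ≈ 5.71°
|G| = 0.25 · 1 / (5.099 · 1.1792 · 1.005) ≈ 0.041372
Gain = 20 log₁₀(0.041372) ≈ -27.67 dB
∠G = (0°) − (78.69° + 32.01° + 5.71°) = -116.41°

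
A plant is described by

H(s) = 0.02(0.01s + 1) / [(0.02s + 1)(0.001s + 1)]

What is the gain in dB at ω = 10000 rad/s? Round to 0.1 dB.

At ω = 10000 rad/s:
zero (1 + j10000·0.01) = 1 + j100 → |·| ≈ 100, ∠ ≈ 89.43°
pole (1 + j10000·0.02) = 1 + j200 → |·| ≈ 200, ∠ ≈ 89.71°
pole (1 + j10000·0.001) = 1 + j10 → |·| ≈ 10.05, ∠ ≈ 84.29°
|H| = 0.02 · 100 / (200 · 10.05) ≈ 0.00099502
Gain = 20 log₁₀(0.00099502) ≈ -60.04 dB

-60.0 dB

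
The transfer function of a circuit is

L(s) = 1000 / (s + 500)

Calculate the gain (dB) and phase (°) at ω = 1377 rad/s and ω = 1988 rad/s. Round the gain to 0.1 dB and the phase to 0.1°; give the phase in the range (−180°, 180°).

Substitute s = j1377:
Numerator: 1000 = 1000 + j0
Denominator: (j1377) + 500 = 500 + j1377
|N| = √(1000² + 0²) ≈ 1000, ∠N ≈ 0.00°
|D| = √(500² + 1377²) ≈ 1465, ∠D ≈ 70.04°
|L| = 1000 / 1465 ≈ 0.68259
Gain = 20 log₁₀(0.68259) ≈ -3.32 dB
∠L = 0.00° − 70.04° = -70.04°

Substitute s = j1988:
Numerator: 1000 = 1000 + j0
Denominator: (j1988) + 500 = 500 + j1988
|N| = √(1000² + 0²) ≈ 1000, ∠N ≈ 0.00°
|D| = √(500² + 1988²) ≈ 2049.9, ∠D ≈ 75.88°
|L| = 1000 / 2049.9 ≈ 0.48783
Gain = 20 log₁₀(0.48783) ≈ -6.23 dB
∠L = 0.00° − 75.88° = -75.88°

ω = 1377: -3.3 dB, -70.0°; ω = 1988: -6.2 dB, -75.9°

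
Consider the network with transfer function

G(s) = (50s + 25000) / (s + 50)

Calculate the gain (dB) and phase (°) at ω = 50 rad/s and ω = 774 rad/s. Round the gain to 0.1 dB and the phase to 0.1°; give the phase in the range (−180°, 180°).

Substitute s = j50:
Numerator: 50(j50) + 25000 = 25000 + j2500
Denominator: (j50) + 50 = 50 + j50
|N| = √(25000² + 2500²) ≈ 25125, ∠N ≈ 5.71°
|D| = √(50² + 50²) ≈ 70.711, ∠D ≈ 45.00°
|G| = 25125 / 70.711 ≈ 355.32
Gain = 20 log₁₀(355.32) ≈ 51.01 dB
∠G = 5.71° − 45.00° = -39.29°

Substitute s = j774:
Numerator: 50(j774) + 25000 = 25000 + j38700
Denominator: (j774) + 50 = 50 + j774
|N| = √(25000² + 38700²) ≈ 46073, ∠N ≈ 57.14°
|D| = √(50² + 774²) ≈ 775.61, ∠D ≈ 86.30°
|G| = 46073 / 775.61 ≈ 59.402
Gain = 20 log₁₀(59.402) ≈ 35.48 dB
∠G = 57.14° − 86.30° = -29.16°

ω = 50: 51.0 dB, -39.3°; ω = 774: 35.5 dB, -29.2°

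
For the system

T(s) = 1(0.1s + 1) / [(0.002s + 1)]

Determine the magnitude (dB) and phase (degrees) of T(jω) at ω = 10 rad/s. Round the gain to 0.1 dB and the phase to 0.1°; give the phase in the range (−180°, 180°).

3.0 dB, 43.9°

At ω = 10 rad/s:
zero (1 + j10·0.1) = 1 + j1 → |·| ≈ 1.4142, ∠ ≈ 45.00°
pole (1 + j10·0.002) = 1 + j0.02 → |·| ≈ 1.0002, ∠ ≈ 1.15°
|T| = 1 · 1.4142 / (1.0002) ≈ 1.4139
Gain = 20 log₁₀(1.4139) ≈ 3.01 dB
∠T = (45.00°) − (1.15°) = 43.85°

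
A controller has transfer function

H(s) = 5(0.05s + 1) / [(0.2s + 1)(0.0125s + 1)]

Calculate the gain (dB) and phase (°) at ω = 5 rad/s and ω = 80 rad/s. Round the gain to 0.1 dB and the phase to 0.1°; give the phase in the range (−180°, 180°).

ω = 5: 11.2 dB, -34.5°; ω = 80: -0.8 dB, -55.5°

At ω = 5 rad/s:
zero (1 + j5·0.05) = 1 + j0.25 → |·| ≈ 1.0308, ∠ ≈ 14.04°
pole (1 + j5·0.2) = 1 + j1 → |·| ≈ 1.4142, ∠ ≈ 45.00°
pole (1 + j5·0.0125) = 1 + j0.0625 → |·| ≈ 1.002, ∠ ≈ 3.58°
|H| = 5 · 1.0308 / (1.4142 · 1.002) ≈ 3.6372
Gain = 20 log₁₀(3.6372) ≈ 11.22 dB
∠H = (14.04°) − (45.00° + 3.58°) = -34.54°

At ω = 80 rad/s:
zero (1 + j80·0.05) = 1 + j4 → |·| ≈ 4.1231, ∠ ≈ 75.96°
pole (1 + j80·0.2) = 1 + j16 → |·| ≈ 16.031, ∠ ≈ 86.42°
pole (1 + j80·0.0125) = 1 + j1 → |·| ≈ 1.4142, ∠ ≈ 45.00°
|H| = 5 · 4.1231 / (16.031 · 1.4142) ≈ 0.90933
Gain = 20 log₁₀(0.90933) ≈ -0.83 dB
∠H = (75.96°) − (86.42° + 45.00°) = -55.46°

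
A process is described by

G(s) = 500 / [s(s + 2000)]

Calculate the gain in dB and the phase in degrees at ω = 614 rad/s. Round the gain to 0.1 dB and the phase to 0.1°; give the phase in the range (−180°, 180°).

-68.2 dB, -107.1°

At s = jω = j614:
pole (s+2000): 2000 + j614 → |·| = √(2000²+614²) = √4376996 ≈ 2092.1, ∠ = arctan(614/2000) ≈ 17.07°
pole at origin: |s| = 614, ∠ = 90.00° (in denominator)
|G| = 500 / 1.2845e+06 ≈ 0.00038926
Gain = 20 log₁₀(0.00038926) ≈ -68.20 dB
∠G = 0.00° − 107.07° = -107.07°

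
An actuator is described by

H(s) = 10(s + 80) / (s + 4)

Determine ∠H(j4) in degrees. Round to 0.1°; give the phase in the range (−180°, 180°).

At s = jω = j4:
zero (s+80): 80 + j4 → |·| = √(80²+4²) = √6416 ≈ 80.1, ∠ = arctan(4/80) ≈ 2.86°
pole (s+4): 4 + j4 → |·| = √(4²+4²) = √32 ≈ 5.6569, ∠ = arctan(4/4) ≈ 45.00°
∠H = 2.86° − 45.00° = -42.14°

-42.1°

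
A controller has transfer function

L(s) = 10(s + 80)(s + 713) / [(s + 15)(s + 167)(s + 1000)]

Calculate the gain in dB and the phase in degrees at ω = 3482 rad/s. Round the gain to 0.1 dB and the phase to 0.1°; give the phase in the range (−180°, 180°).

At s = jω = j3482:
zero (s+80): 80 + j3482 → |·| = √(80²+3482²) = √12130724 ≈ 3482.9, ∠ = arctan(3482/80) ≈ 88.68°
zero (s+713): 713 + j3482 → |·| = √(713²+3482²) = √12632693 ≈ 3554.2, ∠ = arctan(3482/713) ≈ 78.43°
pole (s+15): 15 + j3482 → |·| = √(15²+3482²) = √12124549 ≈ 3482, ∠ = arctan(3482/15) ≈ 89.75°
pole (s+167): 167 + j3482 → |·| = √(167²+3482²) = √12152213 ≈ 3486, ∠ = arctan(3482/167) ≈ 87.25°
pole (s+1000): 1000 + j3482 → |·| = √(1000²+3482²) = √13124324 ≈ 3622.8, ∠ = arctan(3482/1000) ≈ 73.98°
|L| = 10 · 1.2379e+07 / 4.3974e+10 ≈ 0.0028151
Gain = 20 log₁₀(0.0028151) ≈ -51.01 dB
∠L = 167.11° − 250.98° = -83.87°

-51.0 dB, -83.9°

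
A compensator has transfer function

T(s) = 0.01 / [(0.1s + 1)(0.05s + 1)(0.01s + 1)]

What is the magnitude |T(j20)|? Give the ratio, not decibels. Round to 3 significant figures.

At ω = 20 rad/s:
pole (1 + j20·0.1) = 1 + j2 → |·| ≈ 2.2361, ∠ ≈ 63.43°
pole (1 + j20·0.05) = 1 + j1 → |·| ≈ 1.4142, ∠ ≈ 45.00°
pole (1 + j20·0.01) = 1 + j0.2 → |·| ≈ 1.0198, ∠ ≈ 11.31°
|T| = 0.01 · 1 / (2.2361 · 1.4142 · 1.0198) ≈ 0.0031009

0.00310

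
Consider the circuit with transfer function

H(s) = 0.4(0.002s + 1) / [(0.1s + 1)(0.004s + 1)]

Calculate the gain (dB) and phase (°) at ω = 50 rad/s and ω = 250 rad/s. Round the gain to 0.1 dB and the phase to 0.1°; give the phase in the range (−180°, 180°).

ω = 50: -22.2 dB, -84.3°; ω = 250: -38.0 dB, -106.1°

At ω = 50 rad/s:
zero (1 + j50·0.002) = 1 + j0.1 → |·| ≈ 1.005, ∠ ≈ 5.71°
pole (1 + j50·0.1) = 1 + j5 → |·| ≈ 5.099, ∠ ≈ 78.69°
pole (1 + j50·0.004) = 1 + j0.2 → |·| ≈ 1.0198, ∠ ≈ 11.31°
|H| = 0.4 · 1.005 / (5.099 · 1.0198) ≈ 0.077308
Gain = 20 log₁₀(0.077308) ≈ -22.24 dB
∠H = (5.71°) − (78.69° + 11.31°) = -84.29°

At ω = 250 rad/s:
zero (1 + j250·0.002) = 1 + j0.5 → |·| ≈ 1.118, ∠ ≈ 26.57°
pole (1 + j250·0.1) = 1 + j25 → |·| ≈ 25.02, ∠ ≈ 87.71°
pole (1 + j250·0.004) = 1 + j1 → |·| ≈ 1.4142, ∠ ≈ 45.00°
|H| = 0.4 · 1.118 / (25.02 · 1.4142) ≈ 0.012639
Gain = 20 log₁₀(0.012639) ≈ -37.97 dB
∠H = (26.57°) − (87.71° + 45.00°) = -106.14°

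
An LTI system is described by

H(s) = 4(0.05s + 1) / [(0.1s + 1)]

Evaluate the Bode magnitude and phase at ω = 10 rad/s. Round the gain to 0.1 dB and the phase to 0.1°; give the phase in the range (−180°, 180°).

10.0 dB, -18.4°

At ω = 10 rad/s:
zero (1 + j10·0.05) = 1 + j0.5 → |·| ≈ 1.118, ∠ ≈ 26.57°
pole (1 + j10·0.1) = 1 + j1 → |·| ≈ 1.4142, ∠ ≈ 45.00°
|H| = 4 · 1.118 / (1.4142) ≈ 3.1622
Gain = 20 log₁₀(3.1622) ≈ 10.00 dB
∠H = (26.57°) − (45.00°) = -18.43°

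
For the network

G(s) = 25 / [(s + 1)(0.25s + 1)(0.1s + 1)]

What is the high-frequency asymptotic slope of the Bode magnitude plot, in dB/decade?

-60 dB/decade

Each pole contributes −20 dB/decade at high frequency; each zero contributes +20 dB/decade.
Net: 0 zero(s) − 3 pole(s) → -60 dB/decade.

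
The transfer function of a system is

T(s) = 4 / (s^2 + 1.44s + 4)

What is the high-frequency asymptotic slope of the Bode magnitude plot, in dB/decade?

Each pole contributes −20 dB/decade at high frequency; each zero contributes +20 dB/decade.
Net: 0 zero(s) − 2 pole(s) → -40 dB/decade.

-40 dB/decade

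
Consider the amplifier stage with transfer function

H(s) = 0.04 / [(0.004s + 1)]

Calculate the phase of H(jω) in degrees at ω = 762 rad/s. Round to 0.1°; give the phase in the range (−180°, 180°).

At ω = 762 rad/s:
pole (1 + j762·0.004) = 1 + j3.048 → |·| ≈ 3.2079, ∠ ≈ 71.84°
∠H = (0°) − (71.84°) = -71.84°

-71.8°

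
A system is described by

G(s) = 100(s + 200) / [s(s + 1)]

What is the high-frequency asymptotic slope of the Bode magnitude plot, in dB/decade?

-20 dB/decade

Each pole contributes −20 dB/decade at high frequency; each zero contributes +20 dB/decade.
Net: 1 zero(s) − 2 pole(s) → -20 dB/decade.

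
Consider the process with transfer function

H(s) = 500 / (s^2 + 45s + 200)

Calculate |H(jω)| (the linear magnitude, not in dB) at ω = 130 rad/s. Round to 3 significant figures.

Substitute s = j130:
Numerator: 500 = 500 + j0
Denominator: (j130)^2 + 45(j130) + 200 = -16700 + j5850
|N| = √(500² + 0²) ≈ 500, ∠N ≈ 0.00°
|D| = √(16700² + 5850²) ≈ 17695, ∠D ≈ 160.69°
|H| = 500 / 17695 ≈ 0.028257

0.0283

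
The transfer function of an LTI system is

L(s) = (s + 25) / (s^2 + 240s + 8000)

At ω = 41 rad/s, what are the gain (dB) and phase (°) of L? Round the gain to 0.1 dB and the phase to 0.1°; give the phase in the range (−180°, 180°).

-47.7 dB, 1.3°

Substitute s = j41:
Numerator: (j41) + 25 = 25 + j41
Denominator: (j41)^2 + 240(j41) + 8000 = 6319 + j9840
|N| = √(25² + 41²) ≈ 48.021, ∠N ≈ 58.63°
|D| = √(6319² + 9840²) ≈ 11694, ∠D ≈ 57.29°
|L| = 48.021 / 11694 ≈ 0.0041065
Gain = 20 log₁₀(0.0041065) ≈ -47.73 dB
∠L = 58.63° − 57.29° = 1.34°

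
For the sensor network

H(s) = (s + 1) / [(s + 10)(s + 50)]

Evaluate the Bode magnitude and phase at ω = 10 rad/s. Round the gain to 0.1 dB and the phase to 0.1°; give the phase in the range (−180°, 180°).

At s = jω = j10:
zero (s+1): 1 + j10 → |·| = √(1²+10²) = √101 ≈ 10.05, ∠ = arctan(10/1) ≈ 84.29°
pole (s+10): 10 + j10 → |·| = √(10²+10²) = √200 ≈ 14.142, ∠ = arctan(10/10) ≈ 45.00°
pole (s+50): 50 + j10 → |·| = √(50²+10²) = √2600 ≈ 50.99, ∠ = arctan(10/50) ≈ 11.31°
|H| = 1 · 10.05 / 721.1 ≈ 0.013937
Gain = 20 log₁₀(0.013937) ≈ -37.12 dB
∠H = 84.29° − 56.31° = 27.98°

-37.1 dB, 28.0°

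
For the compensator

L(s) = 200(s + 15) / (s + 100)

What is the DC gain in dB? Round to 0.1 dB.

L(0) = 200·15 / (100) = 30
20 log₁₀(30) ≈ 29.54 dB

29.5 dB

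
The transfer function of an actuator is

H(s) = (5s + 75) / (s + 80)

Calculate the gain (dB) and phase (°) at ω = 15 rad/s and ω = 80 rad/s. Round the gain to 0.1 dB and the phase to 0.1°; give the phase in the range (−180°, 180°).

Substitute s = j15:
Numerator: 5(j15) + 75 = 75 + j75
Denominator: (j15) + 80 = 80 + j15
|N| = √(75² + 75²) ≈ 106.07, ∠N ≈ 45.00°
|D| = √(80² + 15²) ≈ 81.394, ∠D ≈ 10.62°
|H| = 106.07 / 81.394 ≈ 1.3032
Gain = 20 log₁₀(1.3032) ≈ 2.30 dB
∠H = 45.00° − 10.62° = 34.38°

Substitute s = j80:
Numerator: 5(j80) + 75 = 75 + j400
Denominator: (j80) + 80 = 80 + j80
|N| = √(75² + 400²) ≈ 406.97, ∠N ≈ 79.38°
|D| = √(80² + 80²) ≈ 113.14, ∠D ≈ 45.00°
|H| = 406.97 / 113.14 ≈ 3.597
Gain = 20 log₁₀(3.597) ≈ 11.12 dB
∠H = 79.38° − 45.00° = 34.38°

ω = 15: 2.3 dB, 34.4°; ω = 80: 11.1 dB, 34.4°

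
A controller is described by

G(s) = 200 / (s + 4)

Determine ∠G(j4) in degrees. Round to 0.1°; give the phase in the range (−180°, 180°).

-45.0°

Substitute s = j4:
Numerator: 200 = 200 + j0
Denominator: (j4) + 4 = 4 + j4
|N| = √(200² + 0²) ≈ 200, ∠N ≈ 0.00°
|D| = √(4² + 4²) ≈ 5.6569, ∠D ≈ 45.00°
∠G = 0.00° − 45.00° = -45.00°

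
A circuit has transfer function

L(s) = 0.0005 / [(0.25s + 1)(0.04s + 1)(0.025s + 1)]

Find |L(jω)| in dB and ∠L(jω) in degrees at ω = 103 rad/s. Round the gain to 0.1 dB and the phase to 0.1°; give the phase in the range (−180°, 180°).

-115.6 dB, 127.1°

At ω = 103 rad/s:
pole (1 + j103·0.25) = 1 + j25.75 → |·| ≈ 25.769, ∠ ≈ 87.78°
pole (1 + j103·0.04) = 1 + j4.12 → |·| ≈ 4.2396, ∠ ≈ 76.36°
pole (1 + j103·0.025) = 1 + j2.575 → |·| ≈ 2.7624, ∠ ≈ 68.78°
|L| = 0.0005 · 1 / (25.769 · 4.2396 · 2.7624) ≈ 1.6568e-06
Gain = 20 log₁₀(1.6568e-06) ≈ -115.61 dB
∠L = (0°) − (87.78° + 76.36° + 68.78°) = -232.92° ≡ 127.08° (principal value)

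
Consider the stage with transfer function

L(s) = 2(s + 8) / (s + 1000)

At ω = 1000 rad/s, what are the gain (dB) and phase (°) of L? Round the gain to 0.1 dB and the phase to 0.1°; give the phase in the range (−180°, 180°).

3.0 dB, 44.5°

At s = jω = j1000:
zero (s+8): 8 + j1000 → |·| = √(8²+1000²) = √1000064 ≈ 1000, ∠ = arctan(1000/8) ≈ 89.54°
pole (s+1000): 1000 + j1000 → |·| = √(1000²+1000²) = √2000000 ≈ 1414.2, ∠ = arctan(1000/1000) ≈ 45.00°
|L| = 2 · 1000 / 1414.2 ≈ 1.4142
Gain = 20 log₁₀(1.4142) ≈ 3.01 dB
∠L = 89.54° − 45.00° = 44.54°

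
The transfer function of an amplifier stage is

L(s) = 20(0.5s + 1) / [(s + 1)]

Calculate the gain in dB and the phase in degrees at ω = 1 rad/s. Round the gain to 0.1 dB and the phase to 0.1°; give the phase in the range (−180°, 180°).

24.0 dB, -18.4°

At ω = 1 rad/s:
zero (1 + j1·0.5) = 1 + j0.5 → |·| ≈ 1.118, ∠ ≈ 26.57°
pole (1 + j1·1) = 1 + j1 → |·| ≈ 1.4142, ∠ ≈ 45.00°
|L| = 20 · 1.118 / (1.4142) ≈ 15.811
Gain = 20 log₁₀(15.811) ≈ 23.98 dB
∠L = (26.57°) − (45.00°) = -18.43°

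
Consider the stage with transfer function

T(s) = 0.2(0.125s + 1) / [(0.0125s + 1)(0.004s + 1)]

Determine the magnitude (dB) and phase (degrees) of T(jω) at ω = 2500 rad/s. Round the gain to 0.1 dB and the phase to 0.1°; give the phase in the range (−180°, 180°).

-14.0 dB, -82.6°

At ω = 2500 rad/s:
zero (1 + j2500·0.125) = 1 + j312.5 → |·| ≈ 312.5, ∠ ≈ 89.82°
pole (1 + j2500·0.0125) = 1 + j31.25 → |·| ≈ 31.266, ∠ ≈ 88.17°
pole (1 + j2500·0.004) = 1 + j10 → |·| ≈ 10.05, ∠ ≈ 84.29°
|T| = 0.2 · 312.5 / (31.266 · 10.05) ≈ 0.1989
Gain = 20 log₁₀(0.1989) ≈ -14.03 dB
∠T = (89.82°) − (88.17° + 84.29°) = -82.64°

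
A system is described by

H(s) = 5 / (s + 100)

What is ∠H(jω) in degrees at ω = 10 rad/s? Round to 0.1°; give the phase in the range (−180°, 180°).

At s = jω = j10:
pole (s+100): 100 + j10 → |·| = √(100²+10²) = √10100 ≈ 100.5, ∠ = arctan(10/100) ≈ 5.71°
∠H = 0.00° − 5.71° = -5.71°

-5.7°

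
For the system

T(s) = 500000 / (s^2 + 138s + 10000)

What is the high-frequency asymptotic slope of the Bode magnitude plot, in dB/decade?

-40 dB/decade

Each pole contributes −20 dB/decade at high frequency; each zero contributes +20 dB/decade.
Net: 0 zero(s) − 2 pole(s) → -40 dB/decade.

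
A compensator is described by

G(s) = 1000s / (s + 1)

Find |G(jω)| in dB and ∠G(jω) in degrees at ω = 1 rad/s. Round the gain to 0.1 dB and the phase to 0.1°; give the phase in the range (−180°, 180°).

57.0 dB, 45.0°

At s = jω = j1:
zero at origin: s = j1 → |·| = 1, ∠ = 90.00°
pole (s+1): 1 + j1 → |·| = √(1²+1²) = √2 ≈ 1.4142, ∠ = arctan(1/1) ≈ 45.00°
|G| = 1000 · 1 / 1.4142 ≈ 707.11
Gain = 20 log₁₀(707.11) ≈ 56.99 dB
∠G = 90.00° − 45.00° = 45.00°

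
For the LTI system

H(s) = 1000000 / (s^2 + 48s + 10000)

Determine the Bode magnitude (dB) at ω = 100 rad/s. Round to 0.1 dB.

At s = jω = j100:
quadratic: (j100)² + 48·j100 + 10000 = 0 + j4800 → |·| ≈ 4800, ∠ ≈ 90.00°
|H| = 1000000 / 4800 ≈ 208.33
Gain = 20 log₁₀(208.33) ≈ 46.38 dB

46.4 dB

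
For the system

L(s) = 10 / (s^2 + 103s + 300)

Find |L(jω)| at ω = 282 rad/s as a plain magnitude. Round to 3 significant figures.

Substitute s = j282:
Numerator: 10 = 10 + j0
Denominator: (j282)^2 + 103(j282) + 300 = -79224 + j29046
|N| = √(10² + 0²) ≈ 10, ∠N ≈ 0.00°
|D| = √(79224² + 29046²) ≈ 84381, ∠D ≈ 159.87°
|L| = 10 / 84381 ≈ 0.00011851

0.000119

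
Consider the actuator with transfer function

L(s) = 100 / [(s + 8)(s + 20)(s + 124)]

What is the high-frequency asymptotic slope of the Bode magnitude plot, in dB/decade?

-60 dB/decade

Each pole contributes −20 dB/decade at high frequency; each zero contributes +20 dB/decade.
Net: 0 zero(s) − 3 pole(s) → -60 dB/decade.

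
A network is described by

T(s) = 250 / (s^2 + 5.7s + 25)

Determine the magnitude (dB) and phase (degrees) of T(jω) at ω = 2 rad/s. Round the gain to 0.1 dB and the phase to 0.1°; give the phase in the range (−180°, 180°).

20.4 dB, -28.5°

At s = jω = j2:
quadratic: (j2)² + 5.7·j2 + 25 = 21 + j11.4 → |·| ≈ 23.895, ∠ ≈ 28.50°
|T| = 250 / 23.895 ≈ 10.462
Gain = 20 log₁₀(10.462) ≈ 20.39 dB
∠T = 0.00° − 28.50° = -28.50°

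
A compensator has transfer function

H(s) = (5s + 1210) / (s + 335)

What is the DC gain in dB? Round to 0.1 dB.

11.2 dB

H(0) = 1210 / 335 ≈ 3.6119
20 log₁₀(3.6119) ≈ 11.15 dB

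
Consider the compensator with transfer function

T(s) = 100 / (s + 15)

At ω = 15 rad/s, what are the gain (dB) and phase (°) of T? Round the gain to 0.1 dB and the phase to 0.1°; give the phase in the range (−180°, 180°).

13.5 dB, -45.0°

At s = jω = j15:
pole (s+15): 15 + j15 → |·| = √(15²+15²) = √450 ≈ 21.213, ∠ = arctan(15/15) ≈ 45.00°
|T| = 100 / 21.213 ≈ 4.7141
Gain = 20 log₁₀(4.7141) ≈ 13.47 dB
∠T = 0.00° − 45.00° = -45.00°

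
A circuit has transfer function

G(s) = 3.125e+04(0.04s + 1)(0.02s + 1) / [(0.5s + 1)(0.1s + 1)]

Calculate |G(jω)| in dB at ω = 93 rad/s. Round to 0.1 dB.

55.3 dB

At ω = 93 rad/s:
zero (1 + j93·0.04) = 1 + j3.72 → |·| ≈ 3.8521, ∠ ≈ 74.95°
zero (1 + j93·0.02) = 1 + j1.86 → |·| ≈ 2.1118, ∠ ≈ 61.74°
pole (1 + j93·0.5) = 1 + j46.5 → |·| ≈ 46.511, ∠ ≈ 88.77°
pole (1 + j93·0.1) = 1 + j9.3 → |·| ≈ 9.3536, ∠ ≈ 83.86°
|G| = 3.125e+04 · 3.8521 · 2.1118 / (46.511 · 9.3536) ≈ 584.34
Gain = 20 log₁₀(584.34) ≈ 55.33 dB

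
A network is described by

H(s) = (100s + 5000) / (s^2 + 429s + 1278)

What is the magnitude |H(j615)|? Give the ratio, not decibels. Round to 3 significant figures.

Substitute s = j615:
Numerator: 100(j615) + 5000 = 5000 + j61500
Denominator: (j615)^2 + 429(j615) + 1278 = -376947 + j263835
|N| = √(5000² + 61500²) ≈ 61703, ∠N ≈ 85.35°
|D| = √(376947² + 263835²) ≈ 4.6011e+05, ∠D ≈ 145.01°
|H| = 61703 / 4.6011e+05 ≈ 0.1341

0.134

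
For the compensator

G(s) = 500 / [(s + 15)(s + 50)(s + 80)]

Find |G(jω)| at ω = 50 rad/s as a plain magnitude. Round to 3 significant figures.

0.00144

At s = jω = j50:
pole (s+15): 15 + j50 → |·| = √(15²+50²) = √2725 ≈ 52.202, ∠ = arctan(50/15) ≈ 73.30°
pole (s+50): 50 + j50 → |·| = √(50²+50²) = √5000 ≈ 70.711, ∠ = arctan(50/50) ≈ 45.00°
pole (s+80): 80 + j50 → |·| = √(80²+50²) = √8900 ≈ 94.34, ∠ = arctan(50/80) ≈ 32.01°
|G| = 500 / 3.4823e+05 ≈ 0.0014358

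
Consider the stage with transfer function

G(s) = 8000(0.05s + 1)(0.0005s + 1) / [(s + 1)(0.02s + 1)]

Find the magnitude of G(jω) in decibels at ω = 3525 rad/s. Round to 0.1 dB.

At ω = 3525 rad/s:
zero (1 + j3525·0.05) = 1 + j176.25 → |·| ≈ 176.25, ∠ ≈ 89.67°
zero (1 + j3525·0.0005) = 1 + j1.7625 → |·| ≈ 2.0264, ∠ ≈ 60.43°
pole (1 + j3525·1) = 1 + j3525 → |·| ≈ 3525, ∠ ≈ 89.98°
pole (1 + j3525·0.02) = 1 + j70.5 → |·| ≈ 70.507, ∠ ≈ 89.19°
|G| = 8000 · 176.25 · 2.0264 / (3525 · 70.507) ≈ 11.496
Gain = 20 log₁₀(11.496) ≈ 21.21 dB

21.2 dB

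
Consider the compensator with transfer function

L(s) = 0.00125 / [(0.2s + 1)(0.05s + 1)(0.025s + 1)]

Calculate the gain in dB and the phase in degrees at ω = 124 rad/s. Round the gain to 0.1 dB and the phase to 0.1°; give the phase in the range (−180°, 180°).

At ω = 124 rad/s:
pole (1 + j124·0.2) = 1 + j24.8 → |·| ≈ 24.82, ∠ ≈ 87.69°
pole (1 + j124·0.05) = 1 + j6.2 → |·| ≈ 6.2801, ∠ ≈ 80.84°
pole (1 + j124·0.025) = 1 + j3.1 → |·| ≈ 3.2573, ∠ ≈ 72.12°
|L| = 0.00125 · 1 / (24.82 · 6.2801 · 3.2573) ≈ 2.462e-06
Gain = 20 log₁₀(2.462e-06) ≈ -112.17 dB
∠L = (0°) − (87.69° + 80.84° + 72.12°) = -240.65° ≡ 119.35° (principal value)

-112.2 dB, 119.4°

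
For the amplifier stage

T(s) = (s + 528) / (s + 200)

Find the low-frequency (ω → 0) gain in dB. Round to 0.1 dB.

T(0) = 1·528 / (200) = 2.64
20 log₁₀(2.64) ≈ 8.43 dB

8.4 dB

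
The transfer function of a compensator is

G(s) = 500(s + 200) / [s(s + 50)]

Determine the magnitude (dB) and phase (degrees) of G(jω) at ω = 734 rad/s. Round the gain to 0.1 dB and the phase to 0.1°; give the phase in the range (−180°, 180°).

At s = jω = j734:
zero (s+200): 200 + j734 → |·| = √(200²+734²) = √578756 ≈ 760.76, ∠ = arctan(734/200) ≈ 74.76°
pole (s+50): 50 + j734 → |·| = √(50²+734²) = √541256 ≈ 735.7, ∠ = arctan(734/50) ≈ 86.10°
pole at origin: |s| = 734, ∠ = 90.00° (in denominator)
|G| = 500 · 760.76 / 5.4e+05 ≈ 0.70441
Gain = 20 log₁₀(0.70441) ≈ -3.04 dB
∠G = 74.76° − 176.10° = -101.34°

-3.0 dB, -101.3°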